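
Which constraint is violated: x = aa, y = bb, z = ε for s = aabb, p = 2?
Violated: |xy| ≤ p

The decomposition x = aa, y = bb, z = ε for s = aabb with p = 2
violates the constraint: |xy| ≤ p

|xy| = |aabb| = 4 > 2 = p. The decomposition puts too many characters in xy.

Pumping lemma constraints:
1. xyz = s (decomposition is valid)
2. |xy| ≤ p
3. |y| > 0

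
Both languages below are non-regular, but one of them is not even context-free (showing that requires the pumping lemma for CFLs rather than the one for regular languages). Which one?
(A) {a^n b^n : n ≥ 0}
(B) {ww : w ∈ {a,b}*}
(B) {ww : w ∈ {a,b}*}

(B) {ww : w ∈ {a,b}*} requires the CFL pumping lemma.

- {a^n b^n : n ≥ 0} is context-free (but not regular)
  • Can be shown non-regular with the regular pumping lemma
  • After pumping, the number of a's and b's become unequal

- {ww : w ∈ {a,b}*} is NOT context-free
  • Requires the CFL pumping lemma to prove
  • Even a PDA cannot compare two arbitrary halves symbol by symbol; CFL pumping on a^p b^p a^p b^p fails

The CFL pumping lemma is "stronger" in that it can prove non-membership
in the larger class of context-free languages.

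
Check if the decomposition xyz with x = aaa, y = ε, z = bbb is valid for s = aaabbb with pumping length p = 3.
Violated: |y| > 0

The decomposition x = aaa, y = ε, z = bbb for s = aaabbb with p = 3
violates the constraint: |y| > 0

|y| = 0, but the pumping lemma requires |y| > 0 (y must be non-empty).

Pumping lemma constraints:
1. xyz = s (decomposition is valid)
2. |xy| ≤ p
3. |y| > 0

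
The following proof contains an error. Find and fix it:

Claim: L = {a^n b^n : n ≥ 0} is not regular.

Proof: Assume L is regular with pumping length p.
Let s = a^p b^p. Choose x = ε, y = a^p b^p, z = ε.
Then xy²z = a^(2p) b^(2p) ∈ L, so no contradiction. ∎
Error: The decomposition violates |xy| ≤ p. With y = a^p b^p, |xy| = |y| = 2p > p. (The proof also miscomputes xy²z, which would be a^p b^p a^p b^p rather than a^(2p) b^(2p), and it wrongly treats one harmless decomposition as settling the matter — the prover does not get to choose the decomposition.)

Correction: The pumping lemma requires |xy| ≤ p, and the argument must handle every decomposition satisfying |xy| ≤ p, |y| ≥ 1. Since s starts with p a's, any such y consists only of a's, say y = a^k with k ≥ 1. Then xy²z = a^(p+k) b^p has unequal numbers of a's and b's, so xy²z ∉ L — the required contradiction.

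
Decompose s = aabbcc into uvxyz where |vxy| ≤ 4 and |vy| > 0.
u='a', v='a', x='bb', y='c', z='c'

For s = aabbcc with pumping length p = 4:

One valid decomposition:
- u = 'a'
- v = 'a'
- x = 'bb'
- y = 'c'
- z = 'c'

Verification:
- uvxyz = 'a' + 'a' + 'bb' + 'c' + 'c' = aabbcc ✓
- |vxy| = |'abbc'| = 4 ≤ 4 ✓
- |vy| = |'ac'| = 2 > 0 ✓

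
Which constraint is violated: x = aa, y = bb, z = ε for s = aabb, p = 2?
Violated: |xy| ≤ p

The decomposition x = aa, y = bb, z = ε for s = aabb with p = 2
violates the constraint: |xy| ≤ p

|xy| = |aabb| = 4 > 2 = p. The decomposition puts too many characters in xy.

Pumping lemma constraints:
1. xyz = s (decomposition is valid)
2. |xy| ≤ p
3. |y| > 0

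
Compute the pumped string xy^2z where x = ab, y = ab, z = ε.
ababab

Given x = 'ab', y = 'ab', z = '' and i = 2:

xy^2z = x + y·y·...·y (2 times) + z
       = 'ab' + 'ab'^2 + ''
       = 'ab' + 'abab' + ''
       = 'ababab'

The pumped string is 'ababab' with length 6.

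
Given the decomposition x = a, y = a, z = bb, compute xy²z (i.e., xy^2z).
aaabb

Given x = 'a', y = 'a', z = 'bb' and i = 2:

xy^2z = x + y·y·...·y (2 times) + z
       = 'a' + 'a'^2 + 'bb'
       = 'a' + 'aa' + 'bb'
       = 'aaabb'

The pumped string is 'aaabb' with length 5.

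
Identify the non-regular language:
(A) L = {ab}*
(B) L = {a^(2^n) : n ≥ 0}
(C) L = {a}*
(B) {a^(2^n) : n ≥ 0}

(B) L = {a^(2^n) : n ≥ 0} is NOT regular.

The pumping lemma can be used to prove this:
After pumping, length is no longer a power of 2

The other languages are regular because they can be recognized by finite automata.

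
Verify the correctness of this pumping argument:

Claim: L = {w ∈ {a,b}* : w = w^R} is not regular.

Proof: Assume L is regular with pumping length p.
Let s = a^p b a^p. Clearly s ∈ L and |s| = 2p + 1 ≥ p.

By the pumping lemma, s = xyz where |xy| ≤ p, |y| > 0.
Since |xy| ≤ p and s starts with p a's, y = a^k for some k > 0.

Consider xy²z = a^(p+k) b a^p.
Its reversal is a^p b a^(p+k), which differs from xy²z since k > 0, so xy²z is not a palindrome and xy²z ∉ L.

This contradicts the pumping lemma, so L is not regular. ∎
The proof is correct.

This proof is valid because:
1. s = a^p b a^p is in L and is chosen in terms of p, so |s| ≥ p holds for every p
2. The decomposition analysis is correct: |xy| ≤ p forces y to lie inside the leading a's
3. The contradiction is valid: a^(p+k) b a^p has more a's before the b than after it, so it is not a palindrome
4. The conclusion follows logically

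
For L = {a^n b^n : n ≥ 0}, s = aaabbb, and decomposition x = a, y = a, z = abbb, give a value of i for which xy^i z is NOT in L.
i = 3

xy³z = a · aaa · abbb = aaaaabbb; aaaaabbb has 5 a's and 3 b's; 5 ≠ 3, so it is not in L.
(Other choices also work, e.g. i = 0, 2; only i = 1 is guaranteed to stay in L since xy¹z = s.)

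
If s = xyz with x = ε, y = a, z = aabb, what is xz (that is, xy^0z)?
aabb

Given x = '', y = 'a', z = 'aabb' and i = 0:

xy^0z = x + y·y·...·y (0 times) + z
       = '' + 'a'^0 + 'aabb'
       = '' + '' + 'aabb'
       = 'aabb'

The pumped string is 'aabb' with length 4.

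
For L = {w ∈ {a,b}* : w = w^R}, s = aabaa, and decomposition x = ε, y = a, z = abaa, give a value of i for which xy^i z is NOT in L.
i = 2

xy²z = ε · aa · abaa = aaabaa; aaabaa reversed is aabaaa ≠ aaabaa, so it is not a palindrome and is not in L.
(Other choices also work, e.g. i = 0, 3; only i = 1 is guaranteed to stay in L since xy¹z = s.)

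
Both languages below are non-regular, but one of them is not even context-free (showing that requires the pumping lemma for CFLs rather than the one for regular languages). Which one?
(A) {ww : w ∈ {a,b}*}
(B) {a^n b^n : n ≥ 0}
(A) {ww : w ∈ {a,b}*}

(A) {ww : w ∈ {a,b}*} requires the CFL pumping lemma.

- {a^n b^n : n ≥ 0} is context-free (but not regular)
  • Can be shown non-regular with the regular pumping lemma
  • After pumping, the number of a's and b's become unequal

- {ww : w ∈ {a,b}*} is NOT context-free
  • Requires the CFL pumping lemma to prove
  • Even a PDA cannot compare two arbitrary halves symbol by symbol; CFL pumping on a^p b^p a^p b^p fails

The CFL pumping lemma is "stronger" in that it can prove non-membership
in the larger class of context-free languages.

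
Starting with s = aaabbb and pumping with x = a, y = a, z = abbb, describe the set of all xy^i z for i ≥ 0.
{xy^i z : i ≥ 0} = {a^(2+i) b^3 : i ≥ 0} = {aabbb, aaabbb, aaaabbb, ...}

With x = a, y = a, z = abbb: Starting with aaabbb and pumping the second 'a', we get strings with 2+i a's followed by 3 b's for i = 0, 1, 2, ...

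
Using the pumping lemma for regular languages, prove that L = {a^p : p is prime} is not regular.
Assume for contradiction that L is regular, and let p ≥ 1 be the pumping length given by the pumping lemma.
Choose a prime q with q ≥ p (one exists because there are infinitely many primes) and let s = a^q. Then s ∈ L and |s| = q ≥ p.
By the pumping lemma, s = xyz for some x, y, z with |xy| ≤ p, |y| ≥ 1, and xy^i z ∈ L for every i ≥ 0.
Here y = a^k for some k with 1 ≤ k ≤ p, and xy^i z = a^(q + (i − 1)k) for every i ≥ 0.

Take i = q + 1: |xy^(q+1) z| = q + qk = q(k + 1).
Both factors satisfy q ≥ 2 and k + 1 ≥ 2, so q(k + 1) is composite, and xy^(q+1) z ∉ L.

This contradicts the pumping lemma, which requires xy^i z ∈ L for all i ≥ 0.
Hence L = {a^p : p is prime} is not regular. ∎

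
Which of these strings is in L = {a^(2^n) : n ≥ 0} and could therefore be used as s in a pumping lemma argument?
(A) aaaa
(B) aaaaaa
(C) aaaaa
(A) aaaa

The pumping lemma is applied to a string s that lies in L, so first check membership of each option:
- (A) aaaa has length 4 = 2^2, so it is in L ✓
- (B) aaaaaa has length 6, strictly between 2^2 = 4 and 2^3 = 8, so it is not in L ✗
- (C) aaaaa has length 5, strictly between 2^2 = 4 and 2^3 = 8, so it is not in L ✗

Only (A) aaaa is in L, so it is the only candidate that could play the role of s.
(In a complete proof one picks s in terms of the pumping length p so that |s| ≥ p is guaranteed; a fixed string like aaaa illustrates the shape of such an s.)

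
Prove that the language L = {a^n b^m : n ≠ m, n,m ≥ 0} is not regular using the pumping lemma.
Assume for contradiction that L is regular, and let p ≥ 1 be the pumping length given by the pumping lemma.
Choose s = a^p b^(p + p!). Then s ∈ L because p ≠ p + p! (as p! ≥ 1), and |s| ≥ p.
By the pumping lemma, s = xyz for some x, y, z with |xy| ≤ p, |y| ≥ 1, and xy^i z ∈ L for every i ≥ 0.
Since |xy| ≤ p and the first p symbols of s are all a's, y = a^k for some k with 1 ≤ k ≤ p.
For every i ≥ 0, xy^i z = a^(p + (i − 1)k) b^(p + p!).

Because 1 ≤ k ≤ p, k divides p!. Let t = p!/k (a positive integer) and take i = t + 1.
Then the number of a's is p + tk = p + p!, which equals the number of b's.
So xy^(t+1) z = a^(p + p!) b^(p + p!) has equally many a's and b's and is NOT in L.

This contradicts the pumping lemma, which requires xy^i z ∈ L for all i ≥ 0.
Hence L = {a^n b^m : n ≠ m, n,m ≥ 0} is not regular. ∎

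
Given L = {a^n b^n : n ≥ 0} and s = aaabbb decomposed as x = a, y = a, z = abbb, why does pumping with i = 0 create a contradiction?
xy⁰z = aabbb ∉ L

Pumping with i = 0 replaces y = a by y⁰ = ε:
- Original: s = xyz = aaabbb; aaabbb = a^3 b^3 has equal counts (3 = 3), so it is in L
- Pumped: xy⁰z = a · ε · abbb = aabbb
- aabbb has 2 a's and 3 b's; 2 ≠ 3, so it is not in L

The pumping lemma would require xy⁰z ∈ L, so this decomposition yields a contradiction.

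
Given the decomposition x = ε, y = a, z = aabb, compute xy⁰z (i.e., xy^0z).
aabb

Given x = '', y = 'a', z = 'aabb' and i = 0:

xy^0z = x + y·y·...·y (0 times) + z
       = '' + 'a'^0 + 'aabb'
       = '' + '' + 'aabb'
       = 'aabb'

The pumped string is 'aabb' with length 4.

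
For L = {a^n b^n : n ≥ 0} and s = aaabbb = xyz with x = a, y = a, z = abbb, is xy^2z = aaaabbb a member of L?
No

xy²z = a · aa · abbb = aaaabbb.
aaaabbb has 4 a's and 3 b's; 4 ≠ 3, so it is not in L.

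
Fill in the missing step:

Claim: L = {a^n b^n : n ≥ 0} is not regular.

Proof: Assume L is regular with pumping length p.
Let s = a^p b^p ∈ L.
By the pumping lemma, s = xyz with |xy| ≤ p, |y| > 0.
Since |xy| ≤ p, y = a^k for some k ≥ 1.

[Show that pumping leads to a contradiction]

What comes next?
Consider xy²z = a^(p+k) b^p.

Since k ≥ 1, we have p + k > p.
So xy²z has more a's than b's: (p+k) a's vs p b's.
This means xy²z ∉ L because a^n b^n requires equal counts.

This contradicts the pumping lemma which states xy²z ∈ L.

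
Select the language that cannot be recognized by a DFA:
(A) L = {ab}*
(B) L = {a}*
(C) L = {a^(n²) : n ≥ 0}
(C) {a^(n²) : n ≥ 0}

(C) L = {a^(n²) : n ≥ 0} is NOT regular.

The pumping lemma can be used to prove this:
After pumping, length is no longer a perfect square

The other languages are regular because they can be recognized by finite automata.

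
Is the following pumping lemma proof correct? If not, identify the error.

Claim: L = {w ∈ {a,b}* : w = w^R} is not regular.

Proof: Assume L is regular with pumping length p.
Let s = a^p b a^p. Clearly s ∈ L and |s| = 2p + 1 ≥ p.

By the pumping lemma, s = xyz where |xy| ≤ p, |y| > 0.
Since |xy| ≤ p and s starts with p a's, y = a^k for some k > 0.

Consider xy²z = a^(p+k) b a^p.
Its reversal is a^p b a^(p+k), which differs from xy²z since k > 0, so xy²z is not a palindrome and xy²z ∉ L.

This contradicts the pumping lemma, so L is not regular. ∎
The proof is correct.

This proof is valid because:
1. s = a^p b a^p is in L and is chosen in terms of p, so |s| ≥ p holds for every p
2. The decomposition analysis is correct: |xy| ≤ p forces y to lie inside the leading a's
3. The contradiction is valid: a^(p+k) b a^p has more a's before the b than after it, so it is not a palindrome
4. The conclusion follows logically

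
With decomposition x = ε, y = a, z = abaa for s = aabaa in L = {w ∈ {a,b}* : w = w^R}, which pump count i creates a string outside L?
i = 2

xy²z = ε · aa · abaa = aaabaa; aaabaa reversed is aabaaa ≠ aaabaa, so it is not a palindrome and is not in L.
(Other choices also work, e.g. i = 0, 3; only i = 1 is guaranteed to stay in L since xy¹z = s.)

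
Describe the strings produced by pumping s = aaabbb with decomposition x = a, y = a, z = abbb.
{xy^i z : i ≥ 0} = {a^(2+i) b^3 : i ≥ 0} = {aabbb, aaabbb, aaaabbb, ...}

With x = a, y = a, z = abbb: Starting with aaabbb and pumping the second 'a', we get strings with 2+i a's followed by 3 b's for i = 0, 1, 2, ...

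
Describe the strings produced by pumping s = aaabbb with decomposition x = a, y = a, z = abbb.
{xy^i z : i ≥ 0} = {a^(2+i) b^3 : i ≥ 0} = {aabbb, aaabbb, aaaabbb, ...}

With x = a, y = a, z = abbb: Starting with aaabbb and pumping the second 'a', we get strings with 2+i a's followed by 3 b's for i = 0, 1, 2, ...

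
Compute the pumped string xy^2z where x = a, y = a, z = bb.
aaabb

Given x = 'a', y = 'a', z = 'bb' and i = 2:

xy^2z = x + y·y·...·y (2 times) + z
       = 'a' + 'a'^2 + 'bb'
       = 'a' + 'aa' + 'bb'
       = 'aaabb'

The pumped string is 'aaabb' with length 5.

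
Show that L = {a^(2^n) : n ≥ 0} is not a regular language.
Assume for contradiction that L is regular, and let p ≥ 1 be the pumping length given by the pumping lemma.
Choose s = a^(2^p). Then s ∈ L and |s| = 2^p ≥ p.
By the pumping lemma, s = xyz for some x, y, z with |xy| ≤ p, |y| ≥ 1, and xy^i z ∈ L for every i ≥ 0.
Here y = a^k for some k with 1 ≤ k ≤ |xy| ≤ p, and p < 2^p.

Take i = 2: |xy²z| = 2^p + k.
Now 2^p < 2^p + k ≤ 2^p + p < 2^p + 2^p = 2^(p+1).
So |xy²z| lies strictly between the consecutive powers of two 2^p and 2^(p+1), hence is not a power of 2, and xy²z ∉ L.

This contradicts the pumping lemma, which requires xy^i z ∈ L for all i ≥ 0.
Hence L = {a^(2^n) : n ≥ 0} is not regular. ∎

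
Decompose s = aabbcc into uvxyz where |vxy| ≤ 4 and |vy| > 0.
u='a', v='a', x='bb', y='c', z='c'

For s = aabbcc with pumping length p = 4:

One valid decomposition:
- u = 'a'
- v = 'a'
- x = 'bb'
- y = 'c'
- z = 'c'

Verification:
- uvxyz = 'a' + 'a' + 'bb' + 'c' + 'c' = aabbcc ✓
- |vxy| = |'abbc'| = 4 ≤ 4 ✓
- |vy| = |'ac'| = 2 > 0 ✓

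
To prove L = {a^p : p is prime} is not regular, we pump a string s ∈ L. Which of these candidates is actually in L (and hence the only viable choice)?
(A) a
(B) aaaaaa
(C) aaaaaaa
(C) aaaaaaa

The pumping lemma is applied to a string s that lies in L, so first check membership of each option:
- (A) a has length 1, which is not prime, so it is not in L ✗
- (B) aaaaaa has length 6 = 2 × 3, which is not prime, so it is not in L ✗
- (C) aaaaaaa has length 7, which is prime, so it is in L ✓

Only (C) aaaaaaa is in L, so it is the only candidate that could play the role of s.
(In a complete proof one picks s in terms of the pumping length p so that |s| ≥ p is guaranteed; a fixed string like aaaaaaa illustrates the shape of such an s.)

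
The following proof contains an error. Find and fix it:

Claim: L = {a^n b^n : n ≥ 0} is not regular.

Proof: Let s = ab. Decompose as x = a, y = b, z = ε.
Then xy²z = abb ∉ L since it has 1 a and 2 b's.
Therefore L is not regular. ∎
Error: The string s = ab might be shorter than the pumping length p.

Correction: Choose s = a^p b^p to ensure |s| ≥ p. Also, the decomposition is wrong: with |xy| ≤ p, y cannot include b's when s starts with p a's.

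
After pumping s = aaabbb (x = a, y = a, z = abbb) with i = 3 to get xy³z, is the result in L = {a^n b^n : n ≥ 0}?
No

xy³z = a · aaa · abbb = aaaaabbb.
aaaaabbb has 5 a's and 3 b's; 5 ≠ 3, so it is not in L.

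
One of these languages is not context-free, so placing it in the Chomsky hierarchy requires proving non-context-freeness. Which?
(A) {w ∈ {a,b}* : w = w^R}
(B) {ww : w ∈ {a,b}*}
(B) {ww : w ∈ {a,b}*}

(B) {ww : w ∈ {a,b}*} requires the CFL pumping lemma.

- {w ∈ {a,b}* : w = w^R} is context-free (but not regular)
  • Can be shown non-regular with the regular pumping lemma
  • After pumping, the string is no longer symmetric

- {ww : w ∈ {a,b}*} is NOT context-free
  • Requires the CFL pumping lemma to prove
  • Cannot verify equality of two arbitrary substrings

The CFL pumping lemma is "stronger" in that it can prove non-membership
in the larger class of context-free languages.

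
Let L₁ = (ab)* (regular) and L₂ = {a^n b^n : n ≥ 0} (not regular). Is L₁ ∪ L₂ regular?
No — L₁ ∪ L₂ is not regular.

Let U = (ab)* ∪ {a^n b^n}. If U were regular, then U ∩ aa*bb* would be regular (closure under intersection with a regular language). But (ab)* ∩ aa*bb* = {ab} and {a^n b^n} ∩ aa*bb* = {a^n b^n : n ≥ 1}, so U ∩ aa*bb* = {a^n b^n : n ≥ 1}, which is not regular. Hence U is not regular.

Note that the bare facts "L₁ regular, L₂ non-regular" do not settle the question by themselves: the closure of regular languages under ∪, ∩, complement and difference applies only when BOTH operands are regular. With a non-regular operand the result can come out regular or non-regular depending on the specific languages, so one has to work out L₁ ∪ L₂ for this particular pair, as above.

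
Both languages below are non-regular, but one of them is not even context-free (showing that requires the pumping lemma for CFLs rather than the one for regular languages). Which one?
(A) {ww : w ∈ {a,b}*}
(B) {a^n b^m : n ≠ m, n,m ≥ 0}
(A) {ww : w ∈ {a,b}*}

(A) {ww : w ∈ {a,b}*} requires the CFL pumping lemma.

- {a^n b^m : n ≠ m, n,m ≥ 0} is context-free (but not regular)
  • Can be shown non-regular with the regular pumping lemma
  • After pumping a's, we can make n = m

- {ww : w ∈ {a,b}*} is NOT context-free
  • Requires the CFL pumping lemma to prove
  • Even a PDA cannot compare two arbitrary halves symbol by symbol; CFL pumping on a^p b^p a^p b^p fails

The CFL pumping lemma is "stronger" in that it can prove non-membership
in the larger class of context-free languages.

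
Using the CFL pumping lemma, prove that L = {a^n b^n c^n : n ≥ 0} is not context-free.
Assume for contradiction that L is context-free, and let p ≥ 1 be the pumping length given by the pumping lemma for CFLs.
Choose s = a^p b^p c^p. Then s ∈ L and |s| = 3p ≥ p.
By the CFL pumping lemma, s = uvxyz for some u, v, x, y, z with |vxy| ≤ p, |vy| ≥ 1, and uv^i xy^i z ∈ L for every i ≥ 0.

Because |vxy| ≤ p, the window vxy cannot contain both an a and a c: any substring of s containing both must include the entire block b^p plus at least one a and one c, so it has length ≥ p + 2 > p.
Hence at least one of the letters a, c does not occur in vy at all.

Take i = 0: the string uxz is obtained from s by deleting |vy| ≥ 1 symbols, so |uxz| = 3p − |vy| < 3p.
But the letter (a or c) that does not occur in vy still occurs exactly p times in uxz. Every string of L with exactly p copies of some letter is a^p b^p c^p, of length 3p. Since |uxz| < 3p, uxz ∉ L.

This contradicts the CFL pumping lemma, which requires uv^i xy^i z ∈ L for all i ≥ 0.
Hence L = {a^n b^n c^n : n ≥ 0} is not context-free. ∎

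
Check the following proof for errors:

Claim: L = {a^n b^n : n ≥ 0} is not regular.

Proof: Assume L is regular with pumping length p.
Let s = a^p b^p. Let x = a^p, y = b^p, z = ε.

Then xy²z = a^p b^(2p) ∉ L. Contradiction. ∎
The proof is INCORRECT.

Error: The decomposition violates |xy| ≤ p.
With x = a^p and y = b^p, we have |xy| = 2p > p.
The pumping lemma requires |xy| ≤ p, so y must be within the first p characters.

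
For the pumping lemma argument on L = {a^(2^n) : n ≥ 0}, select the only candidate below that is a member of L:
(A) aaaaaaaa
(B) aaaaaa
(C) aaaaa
(A) aaaaaaaa

The pumping lemma is applied to a string s that lies in L, so first check membership of each option:
- (A) aaaaaaaa has length 8 = 2^3, so it is in L ✓
- (B) aaaaaa has length 6, strictly between 2^2 = 4 and 2^3 = 8, so it is not in L ✗
- (C) aaaaa has length 5, strictly between 2^2 = 4 and 2^3 = 8, so it is not in L ✗

Only (A) aaaaaaaa is in L, so it is the only candidate that could play the role of s.
(In a complete proof one picks s in terms of the pumping length p so that |s| ≥ p is guaranteed; a fixed string like aaaaaaaa illustrates the shape of such an s.)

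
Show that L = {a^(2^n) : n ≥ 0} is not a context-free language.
Assume for contradiction that L is context-free, and let p ≥ 1 be the pumping length given by the pumping lemma for CFLs.
Choose s = a^(2^p). Then s ∈ L and |s| = 2^p ≥ p.
By the CFL pumping lemma, s = uvxyz for some u, v, x, y, z with |vxy| ≤ p, |vy| ≥ 1, and uv^i xy^i z ∈ L for every i ≥ 0.
All symbols are a's, so only lengths matter: let k = |vy|, with 1 ≤ k ≤ |vxy| ≤ p < 2^p.

Take i = 2: |uv²xy²z| = 2^p + k, and 2^p < 2^p + k < 2^p + 2^p = 2^(p+1).
So the length lies strictly between consecutive powers of two and is not a power of 2; uv²xy²z ∉ L.

This contradicts the CFL pumping lemma, which requires uv^i xy^i z ∈ L for all i ≥ 0.
Hence L = {a^(2^n) : n ≥ 0} is not context-free. ∎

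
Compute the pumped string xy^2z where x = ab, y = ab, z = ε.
ababab

Given x = 'ab', y = 'ab', z = '' and i = 2:

xy^2z = x + y·y·...·y (2 times) + z
       = 'ab' + 'ab'^2 + ''
       = 'ab' + 'abab' + ''
       = 'ababab'

The pumped string is 'ababab' with length 6.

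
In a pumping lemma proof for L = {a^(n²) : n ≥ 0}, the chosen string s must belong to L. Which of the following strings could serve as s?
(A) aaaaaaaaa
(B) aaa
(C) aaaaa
(A) aaaaaaaaa

The pumping lemma is applied to a string s that lies in L, so first check membership of each option:
- (A) aaaaaaaaa has length 9 = 3², a perfect square, so it is in L ✓
- (B) aaa has length 3, strictly between 1² = 1 and 2² = 4, so it is not in L ✗
- (C) aaaaa has length 5, strictly between 2² = 4 and 3² = 9, so it is not in L ✗

Only (A) aaaaaaaaa is in L, so it is the only candidate that could play the role of s.
(In a complete proof one picks s in terms of the pumping length p so that |s| ≥ p is guaranteed; a fixed string like aaaaaaaaa illustrates the shape of such an s.)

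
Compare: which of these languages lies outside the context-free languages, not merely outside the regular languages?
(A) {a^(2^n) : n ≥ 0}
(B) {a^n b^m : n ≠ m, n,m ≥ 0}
(A) {a^(2^n) : n ≥ 0}

(A) {a^(2^n) : n ≥ 0} requires the CFL pumping lemma.

- {a^n b^m : n ≠ m, n,m ≥ 0} is context-free (but not regular)
  • Can be shown non-regular with the regular pumping lemma
  • After pumping a's, we can make n = m

- {a^(2^n) : n ≥ 0} is NOT context-free
  • Requires the CFL pumping lemma to prove
  • Gaps between powers of 2 grow exponentially

The CFL pumping lemma is "stronger" in that it can prove non-membership
in the larger class of context-free languages.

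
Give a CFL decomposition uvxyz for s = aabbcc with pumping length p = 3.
u='aa', v='b', x='b', y='c', z='c'

For s = aabbcc with pumping length p = 3:

One valid decomposition:
- u = 'aa'
- v = 'b'
- x = 'b'
- y = 'c'
- z = 'c'

Verification:
- uvxyz = 'aa' + 'b' + 'b' + 'c' + 'c' = aabbcc ✓
- |vxy| = |'bbc'| = 3 ≤ 3 ✓
- |vy| = |'bc'| = 2 > 0 ✓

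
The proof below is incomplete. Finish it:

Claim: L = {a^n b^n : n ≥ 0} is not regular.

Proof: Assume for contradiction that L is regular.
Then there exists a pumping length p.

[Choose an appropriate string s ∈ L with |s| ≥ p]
s = a^p b^p

This string is in L (has equal a's and b's) and has length 2p ≥ p.
Any decomposition xyz with |xy| ≤ p means y consists only of a's,
so pumping will unbalance the counts.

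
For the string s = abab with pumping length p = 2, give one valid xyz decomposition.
x = 'a', y = 'b', z = 'ab'

For s = abab and p = 2, one valid decomposition is:
- x = 'a' (length 1)
- y = 'b' (length 1)
- z = 'ab' (length 2)

Verification:
- xyz = 'a' + 'b' + 'ab' = abab ✓
- |xy| = 2 ≤ 2 ✓
- |y| = 1 > 0 ✓

All pumping lemma constraints are satisfied.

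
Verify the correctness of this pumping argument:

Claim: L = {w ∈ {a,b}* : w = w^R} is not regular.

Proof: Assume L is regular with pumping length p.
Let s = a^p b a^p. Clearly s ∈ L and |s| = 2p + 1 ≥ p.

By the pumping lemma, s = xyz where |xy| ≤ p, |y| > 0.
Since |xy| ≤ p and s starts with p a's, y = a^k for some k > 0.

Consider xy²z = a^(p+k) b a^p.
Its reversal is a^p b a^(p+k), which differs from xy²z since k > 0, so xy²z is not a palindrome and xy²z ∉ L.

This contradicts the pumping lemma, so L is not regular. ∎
The proof is correct.

This proof is valid because:
1. s = a^p b a^p is in L and is chosen in terms of p, so |s| ≥ p holds for every p
2. The decomposition analysis is correct: |xy| ≤ p forces y to lie inside the leading a's
3. The contradiction is valid: a^(p+k) b a^p has more a's before the b than after it, so it is not a palindrome
4. The conclusion follows logically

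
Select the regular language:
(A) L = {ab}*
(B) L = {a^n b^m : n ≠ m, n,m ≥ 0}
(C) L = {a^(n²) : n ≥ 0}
(A) {ab}*

(A) L = {ab}* is regular.

This can be recognized by a finite automaton (DFA/NFA).
Regular expressions like {ab}* define regular languages.

The other choices are not regular:
- {a^n b^m : n ≠ m, n,m ≥ 0}: After pumping a's, we can make n = m
- {a^(n²) : n ≥ 0}: After pumping, length is no longer a perfect square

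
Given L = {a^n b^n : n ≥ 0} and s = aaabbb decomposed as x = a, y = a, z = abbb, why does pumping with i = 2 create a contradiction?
xy²z = aaaabbb ∉ L

Pumping with i = 2 replaces y = a by y² = aa:
- Original: s = xyz = aaabbb; aaabbb = a^3 b^3 has equal counts (3 = 3), so it is in L
- Pumped: xy²z = a · aa · abbb = aaaabbb
- aaaabbb has 4 a's and 3 b's; 4 ≠ 3, so it is not in L

The pumping lemma would require xy²z ∈ L, so this decomposition yields a contradiction.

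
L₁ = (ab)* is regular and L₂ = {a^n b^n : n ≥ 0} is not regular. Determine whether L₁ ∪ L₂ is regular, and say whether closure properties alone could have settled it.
No — L₁ ∪ L₂ is not regular.

Let U = (ab)* ∪ {a^n b^n}. If U were regular, then U ∩ aa*bb* would be regular (closure under intersection with a regular language). But (ab)* ∩ aa*bb* = {ab} and {a^n b^n} ∩ aa*bb* = {a^n b^n : n ≥ 1}, so U ∩ aa*bb* = {a^n b^n : n ≥ 1}, which is not regular. Hence U is not regular.

Note that the bare facts "L₁ regular, L₂ non-regular" do not settle the question by themselves: the closure of regular languages under ∪, ∩, complement and difference applies only when BOTH operands are regular. With a non-regular operand the result can come out regular or non-regular depending on the specific languages, so one has to work out L₁ ∪ L₂ for this particular pair, as above.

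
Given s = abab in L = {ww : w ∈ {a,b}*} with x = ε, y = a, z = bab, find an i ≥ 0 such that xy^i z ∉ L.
i = 2

xy²z = ε · aa · bab = aabab; aabab has odd length 5, so it cannot be written as ww and is not in L.
(Other choices also work, e.g. i = 0, 3; only i = 1 is guaranteed to stay in L since xy¹z = s.)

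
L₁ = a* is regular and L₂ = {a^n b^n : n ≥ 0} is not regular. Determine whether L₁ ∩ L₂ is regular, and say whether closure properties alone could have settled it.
Yes — L₁ ∩ L₂ is regular.

A string of a* contains no b's, and the only string of {a^n b^n} with no b's is ε (n = 0). So L₁ ∩ L₂ = {ε}, a finite language, which is regular.

Note that the bare facts "L₁ regular, L₂ non-regular" do not settle the question by themselves: the closure of regular languages under ∪, ∩, complement and difference applies only when BOTH operands are regular. With a non-regular operand the result can come out regular or non-regular depending on the specific languages, so one has to work out L₁ ∩ L₂ for this particular pair, as above.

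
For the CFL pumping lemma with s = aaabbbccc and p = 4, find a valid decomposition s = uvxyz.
u='aa', v='a', x='bb', y='b', z='ccc'

For s = aaabbbccc with pumping length p = 4:

One valid decomposition:
- u = 'aa'
- v = 'a'
- x = 'bb'
- y = 'b'
- z = 'ccc'

Verification:
- uvxyz = 'aa' + 'a' + 'bb' + 'b' + 'ccc' = aaabbbccc ✓
- |vxy| = |'abbb'| = 4 ≤ 4 ✓
- |vy| = |'ab'| = 2 > 0 ✓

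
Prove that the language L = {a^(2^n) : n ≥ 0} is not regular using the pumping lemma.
Assume for contradiction that L is regular, and let p ≥ 1 be the pumping length given by the pumping lemma.
Choose s = a^(2^p). Then s ∈ L and |s| = 2^p ≥ p.
By the pumping lemma, s = xyz for some x, y, z with |xy| ≤ p, |y| ≥ 1, and xy^i z ∈ L for every i ≥ 0.
Here y = a^k for some k with 1 ≤ k ≤ |xy| ≤ p, and p < 2^p.

Take i = 2: |xy²z| = 2^p + k.
Now 2^p < 2^p + k ≤ 2^p + p < 2^p + 2^p = 2^(p+1).
So |xy²z| lies strictly between the consecutive powers of two 2^p and 2^(p+1), hence is not a power of 2, and xy²z ∉ L.

This contradicts the pumping lemma, which requires xy^i z ∈ L for all i ≥ 0.
Hence L = {a^(2^n) : n ≥ 0} is not regular. ∎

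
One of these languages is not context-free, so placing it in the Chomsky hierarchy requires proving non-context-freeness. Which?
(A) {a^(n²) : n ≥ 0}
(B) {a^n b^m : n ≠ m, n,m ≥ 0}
(A) {a^(n²) : n ≥ 0}

(A) {a^(n²) : n ≥ 0} requires the CFL pumping lemma.

- {a^n b^m : n ≠ m, n,m ≥ 0} is context-free (but not regular)
  • Can be shown non-regular with the regular pumping lemma
  • After pumping a's, we can make n = m

- {a^(n²) : n ≥ 0} is NOT context-free
  • Requires the CFL pumping lemma to prove
  • Gaps between squares grow unboundedly

The CFL pumping lemma is "stronger" in that it can prove non-membership
in the larger class of context-free languages.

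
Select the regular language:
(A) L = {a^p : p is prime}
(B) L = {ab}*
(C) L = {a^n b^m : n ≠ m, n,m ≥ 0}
(B) {ab}*

(B) L = {ab}* is regular.

This can be recognized by a finite automaton (DFA/NFA).
Regular expressions like {ab}* define regular languages.

The other choices are not regular:
- {a^p : p is prime}: After pumping, the length becomes composite
- {a^n b^m : n ≠ m, n,m ≥ 0}: After pumping a's, we can make n = m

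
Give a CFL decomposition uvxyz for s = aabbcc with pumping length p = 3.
u='aa', v='b', x='b', y='c', z='c'

For s = aabbcc with pumping length p = 3:

One valid decomposition:
- u = 'aa'
- v = 'b'
- x = 'b'
- y = 'c'
- z = 'c'

Verification:
- uvxyz = 'aa' + 'b' + 'b' + 'c' + 'c' = aabbcc ✓
- |vxy| = |'bbc'| = 3 ≤ 3 ✓
- |vy| = |'bc'| = 2 > 0 ✓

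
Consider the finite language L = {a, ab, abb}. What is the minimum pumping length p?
p = 4

For a finite language L, the pumping lemma holds vacuously if p > max|s| for s ∈ L.

The longest string in L = {a, ab, abb} has length 3.
If p = 4, then no string s ∈ L has |s| ≥ p, so the condition is vacuously true.

The minimum pumping length is p = 4.

Why no smaller p works: for any p ≤ 3, the longest string s ∈ L has |s| = 3 ≥ p, so it would
have to be pumpable; but pumping up (i = 2, 3, ...) produces ever longer strings, which cannot all lie in the
finite language L. So the pumping property fails for every p ≤ 3.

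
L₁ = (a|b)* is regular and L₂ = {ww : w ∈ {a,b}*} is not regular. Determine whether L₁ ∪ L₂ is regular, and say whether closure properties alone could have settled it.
Yes — L₁ ∪ L₂ is regular.

{ww} ⊆ (a|b)*, so L₁ ∪ L₂ = (a|b)*, which is regular.

Note that the bare facts "L₁ regular, L₂ non-regular" do not settle the question by themselves: the closure of regular languages under ∪, ∩, complement and difference applies only when BOTH operands are regular. With a non-regular operand the result can come out regular or non-regular depending on the specific languages, so one has to work out L₁ ∪ L₂ for this particular pair, as above.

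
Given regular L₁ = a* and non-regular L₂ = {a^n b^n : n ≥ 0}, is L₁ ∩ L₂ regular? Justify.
Yes — L₁ ∩ L₂ is regular.

A string of a* contains no b's, and the only string of {a^n b^n} with no b's is ε (n = 0). So L₁ ∩ L₂ = {ε}, a finite language, which is regular.

Note that the bare facts "L₁ regular, L₂ non-regular" do not settle the question by themselves: the closure of regular languages under ∪, ∩, complement and difference applies only when BOTH operands are regular. With a non-regular operand the result can come out regular or non-regular depending on the specific languages, so one has to work out L₁ ∩ L₂ for this particular pair, as above.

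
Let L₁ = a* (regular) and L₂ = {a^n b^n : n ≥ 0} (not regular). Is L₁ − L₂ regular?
Yes — L₁ − L₂ is regular.

The only string of a* that lies in {a^n b^n} is ε, so L₁ − L₂ = a* − {ε} = a⁺ = aa*, which is regular.

Note that the bare facts "L₁ regular, L₂ non-regular" do not settle the question by themselves: the closure of regular languages under ∪, ∩, complement and difference applies only when BOTH operands are regular. With a non-regular operand the result can come out regular or non-regular depending on the specific languages, so one has to work out L₁ − L₂ for this particular pair, as above.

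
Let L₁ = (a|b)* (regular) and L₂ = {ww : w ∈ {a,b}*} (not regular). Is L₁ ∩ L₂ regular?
No — L₁ ∩ L₂ is not regular.

(a|b)* is all strings over {a,b}, so L₁ ∩ L₂ = {ww : w ∈ {a,b}*} = L₂ itself, which is not regular (pump s = a^p b a^p b).

Note that the bare facts "L₁ regular, L₂ non-regular" do not settle the question by themselves: the closure of regular languages under ∪, ∩, complement and difference applies only when BOTH operands are regular. With a non-regular operand the result can come out regular or non-regular depending on the specific languages, so one has to work out L₁ ∩ L₂ for this particular pair, as above.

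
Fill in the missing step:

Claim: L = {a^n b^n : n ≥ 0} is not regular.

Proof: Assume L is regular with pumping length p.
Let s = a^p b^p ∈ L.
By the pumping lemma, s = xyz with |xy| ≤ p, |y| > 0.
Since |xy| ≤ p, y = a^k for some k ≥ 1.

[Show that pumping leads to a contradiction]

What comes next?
Consider xy²z = a^(p+k) b^p.

Since k ≥ 1, we have p + k > p.
So xy²z has more a's than b's: (p+k) a's vs p b's.
This means xy²z ∉ L because a^n b^n requires equal counts.

This contradicts the pumping lemma which states xy²z ∈ L.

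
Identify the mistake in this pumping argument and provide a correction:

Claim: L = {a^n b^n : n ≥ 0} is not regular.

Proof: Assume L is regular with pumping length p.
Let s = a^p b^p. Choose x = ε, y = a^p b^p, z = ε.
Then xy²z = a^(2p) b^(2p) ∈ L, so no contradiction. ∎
Error: The decomposition violates |xy| ≤ p. With y = a^p b^p, |xy| = |y| = 2p > p. (The proof also miscomputes xy²z, which would be a^p b^p a^p b^p rather than a^(2p) b^(2p), and it wrongly treats one harmless decomposition as settling the matter — the prover does not get to choose the decomposition.)

Correction: The pumping lemma requires |xy| ≤ p, and the argument must handle every decomposition satisfying |xy| ≤ p, |y| ≥ 1. Since s starts with p a's, any such y consists only of a's, say y = a^k with k ≥ 1. Then xy²z = a^(p+k) b^p has unequal numbers of a's and b's, so xy²z ∉ L — the required contradiction.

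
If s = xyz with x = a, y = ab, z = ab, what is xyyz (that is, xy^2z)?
aababab

Given x = 'a', y = 'ab', z = 'ab' and i = 2:

xy^2z = x + y·y·...·y (2 times) + z
       = 'a' + 'ab'^2 + 'ab'
       = 'a' + 'abab' + 'ab'
       = 'aababab'

The pumped string is 'aababab' with length 7.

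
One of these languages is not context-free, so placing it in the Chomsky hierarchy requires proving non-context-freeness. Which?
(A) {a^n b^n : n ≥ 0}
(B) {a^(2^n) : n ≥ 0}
(B) {a^(2^n) : n ≥ 0}

(B) {a^(2^n) : n ≥ 0} requires the CFL pumping lemma.

- {a^n b^n : n ≥ 0} is context-free (but not regular)
  • Can be shown non-regular with the regular pumping lemma
  • After pumping, the number of a's and b's become unequal

- {a^(2^n) : n ≥ 0} is NOT context-free
  • Requires the CFL pumping lemma to prove
  • Gaps between powers of 2 grow exponentially

The CFL pumping lemma is "stronger" in that it can prove non-membership
in the larger class of context-free languages.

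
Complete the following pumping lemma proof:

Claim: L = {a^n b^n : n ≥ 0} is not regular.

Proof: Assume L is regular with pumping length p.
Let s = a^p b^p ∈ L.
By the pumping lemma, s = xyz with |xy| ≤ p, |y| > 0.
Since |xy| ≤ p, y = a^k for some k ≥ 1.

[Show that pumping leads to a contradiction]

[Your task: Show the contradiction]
Consider xy²z = a^(p+k) b^p.

Since k ≥ 1, we have p + k > p.
So xy²z has more a's than b's: (p+k) a's vs p b's.
This means xy²z ∉ L because a^n b^n requires equal counts.

This contradicts the pumping lemma which states xy²z ∈ L.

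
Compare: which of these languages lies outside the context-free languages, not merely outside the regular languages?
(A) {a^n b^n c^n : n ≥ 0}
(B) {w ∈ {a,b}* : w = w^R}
(A) {a^n b^n c^n : n ≥ 0}

(A) {a^n b^n c^n : n ≥ 0} requires the CFL pumping lemma.

- {w ∈ {a,b}* : w = w^R} is context-free (but not regular)
  • Can be shown non-regular with the regular pumping lemma
  • After pumping, the string is no longer symmetric

- {a^n b^n c^n : n ≥ 0} is NOT context-free
  • Requires the CFL pumping lemma to prove
  • Cannot maintain three equal counts simultaneously

The CFL pumping lemma is "stronger" in that it can prove non-membership
in the larger class of context-free languages.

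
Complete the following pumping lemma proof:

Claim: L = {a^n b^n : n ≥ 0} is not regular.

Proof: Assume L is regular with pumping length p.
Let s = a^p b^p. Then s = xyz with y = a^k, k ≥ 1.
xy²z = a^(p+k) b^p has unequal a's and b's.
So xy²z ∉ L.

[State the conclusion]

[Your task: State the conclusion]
This contradicts the pumping lemma for regular languages,
which guarantees xy^i z ∈ L for all i ≥ 0.

Since our assumption that L is regular leads to a contradiction,
we conclude that L = {a^n b^n : n ≥ 0} is NOT regular. ∎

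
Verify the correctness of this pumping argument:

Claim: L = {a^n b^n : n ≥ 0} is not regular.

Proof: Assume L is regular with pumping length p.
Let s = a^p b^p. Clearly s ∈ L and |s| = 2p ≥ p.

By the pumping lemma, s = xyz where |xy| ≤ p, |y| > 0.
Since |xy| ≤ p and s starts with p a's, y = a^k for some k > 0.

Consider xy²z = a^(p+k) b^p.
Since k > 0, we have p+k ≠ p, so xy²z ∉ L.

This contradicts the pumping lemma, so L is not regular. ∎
The proof is correct.

This proof is valid because:
1. The string s = a^p b^p is correctly in L
2. The decomposition analysis is correct: y must consist only of a's
3. The contradiction is valid: pumping increases a's but not b's
4. The conclusion follows logically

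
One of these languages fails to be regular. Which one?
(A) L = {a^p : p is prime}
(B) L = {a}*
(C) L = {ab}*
(A) {a^p : p is prime}

(A) L = {a^p : p is prime} is NOT regular.

The pumping lemma can be used to prove this:
After pumping, the length becomes composite

The other languages are regular because they can be recognized by finite automata.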